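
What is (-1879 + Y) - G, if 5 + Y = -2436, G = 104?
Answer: -4424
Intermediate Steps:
Y = -2441 (Y = -5 - 2436 = -2441)
(-1879 + Y) - G = (-1879 - 2441) - 1*104 = -4320 - 104 = -4424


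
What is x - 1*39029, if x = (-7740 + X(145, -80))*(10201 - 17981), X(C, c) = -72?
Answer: 60738331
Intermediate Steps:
x = 60777360 (x = (-7740 - 72)*(10201 - 17981) = -7812*(-7780) = 60777360)
x - 1*39029 = 60777360 - 1*39029 = 60777360 - 39029 = 60738331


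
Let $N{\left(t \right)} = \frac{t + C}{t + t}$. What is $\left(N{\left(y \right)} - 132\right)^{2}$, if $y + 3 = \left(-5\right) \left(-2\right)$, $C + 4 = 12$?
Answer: $\frac{3359889}{196} \approx 17142.0$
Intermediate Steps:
$C = 8$ ($C = -4 + 12 = 8$)
$y = 7$ ($y = -3 - -10 = -3 + 10 = 7$)
$N{\left(t \right)} = \frac{8 + t}{2 t}$ ($N{\left(t \right)} = \frac{t + 8}{t + t} = \frac{8 + t}{2 t}$)
$\left(N{\left(y \right)} - 132\right)^{2} = \left(\frac{8 + 7}{2 \cdot 7} - 132\right)^{2} = \left(\frac{1}{2} \cdot \frac{1}{7} \cdot 15 - 132\right)^{2} = \left(\frac{15}{14} - 132\right)^{2} = \left(- \frac{1833}{14}\right)^{2} = \frac{3359889}{196}$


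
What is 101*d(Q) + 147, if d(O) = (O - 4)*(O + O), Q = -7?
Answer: 15701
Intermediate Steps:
d(O) = 2*O*(-4 + O) (d(O) = (-4 + O)*(2*O) = 2*O*(-4 + O))
101*d(Q) + 147 = 101*(2*(-7)*(-4 - 7)) + 147 = 101*(2*(-7)*(-11)) + 147 = 101*154 + 147 = 15554 + 147 = 15701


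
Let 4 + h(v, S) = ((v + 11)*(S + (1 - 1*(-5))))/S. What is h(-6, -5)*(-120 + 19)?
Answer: 505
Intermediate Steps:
h(v, S) = -4 + (6 + S)*(11 + v)/S (h(v, S) = -4 + ((v + 11)*(S + (1 - 1*(-5))))/S = -4 + ((11 + v)*(S + (1 + 5)))/S = -4 + ((11 + v)*(S + 6))/S = -4 + ((11 + v)*(6 + S))/S = -4 + ((6 + S)*(11 + v))/S = -4 + (6 + S)*(11 + v)/S)
h(-6, -5)*(-120 + 19) = ((66 + 6*(-6) - 5*(7 - 6))/(-5))*(-120 + 19) = -(66 - 36 - 5*1)/5*(-101) = -(66 - 36 - 5)/5*(-101) = -⅕*25*(-101) = -5*(-101) = 505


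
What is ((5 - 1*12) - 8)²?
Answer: 225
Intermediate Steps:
((5 - 1*12) - 8)² = ((5 - 12) - 8)² = (-7 - 8)² = (-15)² = 225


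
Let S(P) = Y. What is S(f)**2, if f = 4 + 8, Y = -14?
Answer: 196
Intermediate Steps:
f = 12
S(P) = -14
S(f)**2 = (-14)**2 = 196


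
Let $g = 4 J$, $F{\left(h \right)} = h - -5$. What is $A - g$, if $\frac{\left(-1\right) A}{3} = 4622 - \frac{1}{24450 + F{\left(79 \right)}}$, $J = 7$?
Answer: $- \frac{113625131}{8178} \approx -13894.0$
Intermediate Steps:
$F{\left(h \right)} = 5 + h$ ($F{\left(h \right)} = h + 5 = 5 + h$)
$g = 28$ ($g = 4 \cdot 7 = 28$)
$A = - \frac{113396147}{8178}$ ($A = - 3 \left(4622 - \frac{1}{24450 + \left(5 + 79\right)}\right) = - 3 \left(4622 - \frac{1}{24450 + 84}\right) = - 3 \left(4622 - \frac{1}{24534}\right) = \left(-3\right) \frac{113396147}{24534} = - \frac{113396147}{8178} \approx -13866.0$)
$A - g = - \frac{113396147}{8178} - 28 = - \frac{113625131}{8178}$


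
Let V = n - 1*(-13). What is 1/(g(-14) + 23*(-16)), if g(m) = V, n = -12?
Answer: -1/367 ≈ -0.0027248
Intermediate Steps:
V = 1 (V = -12 - 1*(-13) = -12 + 13 = 1)
g(m) = 1
1/(g(-14) + 23*(-16)) = 1/(1 + 23*(-16)) = 1/(1 - 368) = 1/(-367) = -1/367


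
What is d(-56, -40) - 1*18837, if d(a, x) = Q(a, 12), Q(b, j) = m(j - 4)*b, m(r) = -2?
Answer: -18725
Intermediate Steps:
Q(b, j) = -2*b
d(a, x) = -2*a
d(-56, -40) - 1*18837 = -2*(-56) - 1*18837 = 112 - 18837 = -18725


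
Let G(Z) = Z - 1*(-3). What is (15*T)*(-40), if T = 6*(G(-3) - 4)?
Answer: 14400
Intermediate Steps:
G(Z) = 3 + Z (G(Z) = Z + 3 = 3 + Z)
T = -24 (T = 6*((3 - 3) - 4) = 6*(0 - 4) = 6*(-4) = -24)
(15*T)*(-40) = (15*(-24))*(-40) = -360*(-40) = 14400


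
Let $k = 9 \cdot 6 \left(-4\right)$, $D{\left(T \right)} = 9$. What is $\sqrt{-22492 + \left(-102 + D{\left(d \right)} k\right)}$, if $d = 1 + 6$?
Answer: $i \sqrt{24538} \approx 156.65 i$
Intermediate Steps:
$d = 7$
$k = -216$ ($k = 9 \left(-24\right) = -216$)
$\sqrt{-22492 + \left(-102 + D{\left(d \right)} k\right)} = \sqrt{-22492 + \left(-102 + 9 \left(-216\right)\right)} = \sqrt{-22492 - 2046} = \sqrt{-24538} = i \sqrt{24538}$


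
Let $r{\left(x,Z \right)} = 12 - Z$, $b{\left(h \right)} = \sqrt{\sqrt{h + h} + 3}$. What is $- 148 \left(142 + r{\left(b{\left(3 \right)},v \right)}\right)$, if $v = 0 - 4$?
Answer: $-23384$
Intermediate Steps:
$v = -4$ ($v = 0 - 4 = -4$)
$b{\left(h \right)} = \sqrt{3 + \sqrt{2} \sqrt{h}}$ ($b{\left(h \right)} = \sqrt{\sqrt{2 h} + 3} = \sqrt{\sqrt{2} \sqrt{h} + 3} = \sqrt{3 + \sqrt{2} \sqrt{h}}$)
$- 148 \left(142 + r{\left(b{\left(3 \right)},v \right)}\right) = - 148 \left(142 + \left(12 - -4\right)\right) = - 148 \left(142 + \left(12 + 4\right)\right) = - 148 \left(142 + 16\right) = \left(-148\right) 158 = -23384$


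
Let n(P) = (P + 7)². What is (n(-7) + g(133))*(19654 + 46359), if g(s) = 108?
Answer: 7129404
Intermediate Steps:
n(P) = (7 + P)²
(n(-7) + g(133))*(19654 + 46359) = ((7 - 7)² + 108)*(19654 + 46359) = (0² + 108)*66013 = (0 + 108)*66013 = 108*66013 = 7129404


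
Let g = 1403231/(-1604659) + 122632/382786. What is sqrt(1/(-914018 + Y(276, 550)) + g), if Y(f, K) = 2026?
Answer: 5*I*sqrt(434703765110227398090368595184142)/140045719512072052 ≈ 0.74438*I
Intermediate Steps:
g = -170177319539/307120499987 (g = 1403231*(-1/1604659) + 122632*(1/382786) = -1403231/1604659 + 61316/191393 = -170177319539/307120499987 ≈ -0.55411)
sqrt(1/(-914018 + Y(276, 550)) + g) = sqrt(1/(-914018 + 2026) - 170177319539/307120499987) = sqrt(1/(-911992) - 170177319539/307120499987) = sqrt(-1/911992 - 170177319539/307120499987) = sqrt(-155200661121511675/280091439024144104) = 5*I*sqrt(434703765110227398090368595184142)/140045719512072052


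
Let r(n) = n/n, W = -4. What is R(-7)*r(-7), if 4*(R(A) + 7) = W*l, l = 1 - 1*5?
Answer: -3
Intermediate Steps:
r(n) = 1
l = -4 (l = 1 - 5 = -4)
R(A) = -3 (R(A) = -7 + (-4*(-4))/4 = -7 + (¼)*16 = -7 + 4 = -3)
R(-7)*r(-7) = -3*1 = -3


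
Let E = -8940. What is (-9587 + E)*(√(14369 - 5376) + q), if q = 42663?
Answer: -790417401 - 426121*√17 ≈ -7.9217e+8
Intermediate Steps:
(-9587 + E)*(√(14369 - 5376) + q) = (-9587 - 8940)*(√(14369 - 5376) + 42663) = -18527*(√8993 + 42663) = -18527*(23*√17 + 42663) = -18527*(42663 + 23*√17) = -790417401 - 426121*√17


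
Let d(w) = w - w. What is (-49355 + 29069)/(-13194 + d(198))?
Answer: 1127/733 ≈ 1.5375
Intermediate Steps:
d(w) = 0
(-49355 + 29069)/(-13194 + d(198)) = (-49355 + 29069)/(-13194 + 0) = -20286/(-13194) = -20286*(-1/13194) = 1127/733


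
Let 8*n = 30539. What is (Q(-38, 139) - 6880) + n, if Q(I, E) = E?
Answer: -23389/8 ≈ -2923.6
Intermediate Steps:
n = 30539/8 (n = (⅛)*30539 = 30539/8 ≈ 3817.4)
(Q(-38, 139) - 6880) + n = (139 - 6880) + 30539/8 = -6741 + 30539/8 = -23389/8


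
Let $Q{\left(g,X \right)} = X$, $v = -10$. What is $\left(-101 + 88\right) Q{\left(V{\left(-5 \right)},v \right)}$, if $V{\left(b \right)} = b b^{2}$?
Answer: $130$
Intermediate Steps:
$V{\left(b \right)} = b^{3}$
$\left(-101 + 88\right) Q{\left(V{\left(-5 \right)},v \right)} = \left(-101 + 88\right) \left(-10\right) = \left(-13\right) \left(-10\right) = 130$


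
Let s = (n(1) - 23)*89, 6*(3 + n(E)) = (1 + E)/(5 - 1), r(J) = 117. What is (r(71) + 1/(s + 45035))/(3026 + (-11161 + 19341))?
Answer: 59990709/5745775646 ≈ 0.010441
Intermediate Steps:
n(E) = -71/24 + E/24 (n(E) = -3 + ((1 + E)/(5 - 1))/6 = -3 + ((1 + E)/4)/6 = -3 + ((1 + E)*(1/4))/6 = -3 + (1/4 + E/4)/6 = -3 + (1/24 + E/24) = -71/24 + E/24)
s = -27679/12 (s = ((-71/24 + (1/24)*1) - 23)*89 = ((-71/24 + 1/24) - 23)*89 = (-35/12 - 23)*89 = -311/12*89 = -27679/12 ≈ -2306.6)
(r(71) + 1/(s + 45035))/(3026 + (-11161 + 19341)) = (117 + 1/(-27679/12 + 45035))/(3026 + (-11161 + 19341)) = (117 + 1/(512741/12))/(3026 + 8180) = (117 + 12/512741)/11206 = (59990709/512741)*(1/11206) = 59990709/5745775646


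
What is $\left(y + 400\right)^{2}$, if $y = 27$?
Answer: $182329$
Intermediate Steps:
$\left(y + 400\right)^{2} = \left(27 + 400\right)^{2} = 427^{2} = 182329$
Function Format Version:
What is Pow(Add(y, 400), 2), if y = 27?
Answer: 182329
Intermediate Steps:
Pow(Add(y, 400), 2) = Pow(Add(27, 400), 2) = Pow(427, 2) = 182329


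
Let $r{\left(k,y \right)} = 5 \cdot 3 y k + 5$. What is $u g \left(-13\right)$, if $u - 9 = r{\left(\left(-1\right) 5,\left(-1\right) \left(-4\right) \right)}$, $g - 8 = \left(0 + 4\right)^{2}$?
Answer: $89232$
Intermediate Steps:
$g = 24$ ($g = 8 + \left(0 + 4\right)^{2} = 8 + 4^{2} = 8 + 16 = 24$)
$r{\left(k,y \right)} = 5 + 15 k y$ ($r{\left(k,y \right)} = 15 y k + 5 = 15 k y + 5 = 5 + 15 k y$)
$u = -286$ ($u = 9 + \left(5 + 15 \left(\left(-1\right) 5\right) \left(\left(-1\right) \left(-4\right)\right)\right) = 9 + \left(5 + 15 \left(-5\right) 4\right) = 9 + \left(5 - 300\right) = 9 - 295 = -286$)
$u g \left(-13\right) = \left(-286\right) 24 \left(-13\right) = \left(-6864\right) \left(-13\right) = 89232$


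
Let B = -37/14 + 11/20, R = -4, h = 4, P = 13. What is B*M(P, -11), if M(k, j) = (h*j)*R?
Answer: -12892/35 ≈ -368.34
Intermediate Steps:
M(k, j) = -16*j (M(k, j) = (4*j)*(-4) = -16*j)
B = -293/140 (B = -37*1/14 + 11*(1/20) = -37/14 + 11/20 = -293/140 ≈ -2.0929)
B*M(P, -11) = -(-1172)*(-11)/35 = -293/140*176 = -12892/35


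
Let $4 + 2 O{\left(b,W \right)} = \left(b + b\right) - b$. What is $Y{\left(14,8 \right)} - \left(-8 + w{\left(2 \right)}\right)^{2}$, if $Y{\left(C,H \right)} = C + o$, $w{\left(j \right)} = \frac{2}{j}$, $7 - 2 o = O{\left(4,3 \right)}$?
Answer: $- \frac{63}{2} \approx -31.5$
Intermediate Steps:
$O{\left(b,W \right)} = -2 + \frac{b}{2}$ ($O{\left(b,W \right)} = -2 + \frac{\left(b + b\right) - b}{2} = -2 + \frac{2 b - b}{2} = -2 + \frac{b}{2}$)
$o = \frac{7}{2}$ ($o = \frac{7}{2} - \frac{-2 + \frac{1}{2} \cdot 4}{2} = \frac{7}{2} - \frac{-2 + 2}{2} = \frac{7}{2} - 0 = \frac{7}{2} + 0 = \frac{7}{2} \approx 3.5$)
$Y{\left(C,H \right)} = \frac{7}{2} + C$ ($Y{\left(C,H \right)} = C + \frac{7}{2} = \frac{7}{2} + C$)
$Y{\left(14,8 \right)} - \left(-8 + w{\left(2 \right)}\right)^{2} = \left(\frac{7}{2} + 14\right) - \left(-8 + \frac{2}{2}\right)^{2} = \frac{35}{2} - \left(-8 + 2 \cdot \frac{1}{2}\right)^{2} = \frac{35}{2} - \left(-8 + 1\right)^{2} = \frac{35}{2} - \left(-7\right)^{2} = \frac{35}{2} - 49 = - \frac{63}{2}$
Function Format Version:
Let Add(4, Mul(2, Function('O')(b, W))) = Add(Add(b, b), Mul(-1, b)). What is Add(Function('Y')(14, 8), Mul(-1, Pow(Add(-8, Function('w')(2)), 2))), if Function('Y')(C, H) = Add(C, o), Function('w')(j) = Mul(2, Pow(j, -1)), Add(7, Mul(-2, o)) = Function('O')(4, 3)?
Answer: Rational(-63, 2) ≈ -31.500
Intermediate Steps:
Function('O')(b, W) = Add(-2, Mul(Rational(1, 2), b)) (Function('O')(b, W) = Add(-2, Mul(Rational(1, 2), Add(Add(b, b), Mul(-1, b)))) = Add(-2, Mul(Rational(1, 2), Add(Mul(2, b), Mul(-1, b)))) = Add(-2, Mul(Rational(1, 2), b)))
o = Rational(7, 2) (o = Add(Rational(7, 2), Mul(Rational(-1, 2), Add(-2, Mul(Rational(1, 2), 4)))) = Add(Rational(7, 2), Mul(Rational(-1, 2), Add(-2, 2))) = Add(Rational(7, 2), Mul(Rational(-1, 2), 0)) = Add(Rational(7, 2), 0) = Rational(7, 2) ≈ 3.5000)
Function('Y')(C, H) = Add(Rational(7, 2), C) (Function('Y')(C, H) = Add(C, Rational(7, 2)) = Add(Rational(7, 2), C))
Add(Function('Y')(14, 8), Mul(-1, Pow(Add(-8, Function('w')(2)), 2))) = Add(Add(Rational(7, 2), 14), Mul(-1, Pow(Add(-8, Mul(2, Pow(2, -1))), 2))) = Add(Rational(35, 2), Mul(-1, Pow(Add(-8, Mul(2, Rational(1, 2))), 2))) = Add(Rational(35, 2), Mul(-1, Pow(Add(-8, 1), 2))) = Add(Rational(35, 2), Mul(-1, Pow(-7, 2))) = Add(Rational(35, 2), Mul(-1, 49)) = Add(Rational(35, 2), -49) = Rational(-63, 2)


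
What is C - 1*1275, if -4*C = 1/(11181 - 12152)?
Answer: -4952099/3884 ≈ -1275.0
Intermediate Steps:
C = 1/3884 (C = -1/(4*(11181 - 12152)) = -1/4/(-971) = -1/4*(-1/971) = 1/3884 ≈ 0.00025747)
C - 1*1275 = 1/3884 - 1*1275 = 1/3884 - 1275 = -4952099/3884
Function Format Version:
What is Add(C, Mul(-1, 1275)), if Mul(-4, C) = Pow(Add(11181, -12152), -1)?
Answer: Rational(-4952099, 3884) ≈ -1275.0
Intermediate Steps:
C = Rational(1, 3884) (C = Mul(Rational(-1, 4), Pow(Add(11181, -12152), -1)) = Mul(Rational(-1, 4), Pow(-971, -1)) = Mul(Rational(-1, 4), Rational(-1, 971)) = Rational(1, 3884) ≈ 0.00025747)
Add(C, Mul(-1, 1275)) = Add(Rational(1, 3884), Mul(-1, 1275)) = Add(Rational(1, 3884), -1275) = Rational(-4952099, 3884)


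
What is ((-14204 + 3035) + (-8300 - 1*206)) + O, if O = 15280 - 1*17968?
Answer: -22363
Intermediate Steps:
O = -2688 (O = 15280 - 17968 = -2688)
((-14204 + 3035) + (-8300 - 1*206)) + O = ((-14204 + 3035) + (-8300 - 1*206)) - 2688 = (-11169 + (-8300 - 206)) - 2688 = (-11169 - 8506) - 2688 = -19675 - 2688 = -22363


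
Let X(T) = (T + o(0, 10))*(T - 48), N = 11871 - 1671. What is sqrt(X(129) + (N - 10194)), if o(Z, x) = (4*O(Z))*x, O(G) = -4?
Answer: I*sqrt(2505) ≈ 50.05*I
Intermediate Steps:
N = 10200
o(Z, x) = -16*x (o(Z, x) = (4*(-4))*x = -16*x)
X(T) = (-160 + T)*(-48 + T) (X(T) = (T - 16*10)*(T - 48) = (T - 160)*(-48 + T) = (-160 + T)*(-48 + T))
sqrt(X(129) + (N - 10194)) = sqrt((7680 + 129**2 - 208*129) + (10200 - 10194)) = sqrt((7680 + 16641 - 26832) + 6) = sqrt(-2511 + 6) = sqrt(-2505) = I*sqrt(2505)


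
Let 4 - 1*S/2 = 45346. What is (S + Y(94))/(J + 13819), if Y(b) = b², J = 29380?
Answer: -6296/3323 ≈ -1.8947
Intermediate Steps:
S = -90684 (S = 8 - 2*45346 = 8 - 90692 = -90684)
(S + Y(94))/(J + 13819) = (-90684 + 94²)/(29380 + 13819) = (-90684 + 8836)/43199 = -81848*1/43199 = -6296/3323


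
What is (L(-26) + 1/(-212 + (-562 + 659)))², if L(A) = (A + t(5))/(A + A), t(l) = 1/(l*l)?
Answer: 215120889/894010000 ≈ 0.24062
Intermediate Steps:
t(l) = l⁻² (t(l) = 1/(l²) = l⁻²)
L(A) = (1/25 + A)/(2*A) (L(A) = (A + 5⁻²)/(A + A) = (A + 1/25)/((2*A)) = (1/25 + A)*(1/(2*A)) = (1/25 + A)/(2*A))
(L(-26) + 1/(-212 + (-562 + 659)))² = ((1/50)*(1 + 25*(-26))/(-26) + 1/(-212 + (-562 + 659)))² = ((1/50)*(-1/26)*(1 - 650) + 1/(-212 + 97))² = ((1/50)*(-1/26)*(-649) + 1/(-115))² = (649/1300 - 1/115)² = (14667/29900)² = 215120889/894010000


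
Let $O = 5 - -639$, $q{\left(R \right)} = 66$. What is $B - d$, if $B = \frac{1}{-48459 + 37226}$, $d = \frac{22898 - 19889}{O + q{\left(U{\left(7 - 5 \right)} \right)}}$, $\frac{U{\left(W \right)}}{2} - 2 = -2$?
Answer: $- \frac{33800807}{7975430} \approx -4.2381$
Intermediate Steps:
$U{\left(W \right)} = 0$ ($U{\left(W \right)} = 4 + 2 \left(-2\right) = 4 - 4 = 0$)
$O = 644$ ($O = 5 + 639 = 644$)
$d = \frac{3009}{710}$ ($d = \frac{22898 - 19889}{644 + 66} = \frac{3009}{710} \approx 4.238$)
$B = - \frac{1}{11233}$ ($B = \frac{1}{-11233} = - \frac{1}{11233} \approx -8.9023 \cdot 10^{-5}$)
$B - d = - \frac{1}{11233} - \frac{3009}{710} = - \frac{33800807}{7975430}$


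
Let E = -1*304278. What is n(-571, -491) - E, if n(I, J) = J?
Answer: 303787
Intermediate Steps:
E = -304278
n(-571, -491) - E = -491 - 1*(-304278) = -491 + 304278 = 303787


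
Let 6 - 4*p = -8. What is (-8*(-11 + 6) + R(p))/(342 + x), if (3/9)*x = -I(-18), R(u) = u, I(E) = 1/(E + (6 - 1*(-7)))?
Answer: 145/1142 ≈ 0.12697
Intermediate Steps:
p = 7/2 (p = 3/2 - ¼*(-8) = 3/2 + 2 = 7/2 ≈ 3.5000)
I(E) = 1/(13 + E) (I(E) = 1/(E + (6 + 7)) = 1/(E + 13) = 1/(13 + E))
x = ⅗ (x = 3*(-1/(13 - 18)) = 3*(-1/(-5)) = 3*(-1*(-⅕)) = 3*(⅕) = ⅗ ≈ 0.60000)
(-8*(-11 + 6) + R(p))/(342 + x) = (-8*(-11 + 6) + 7/2)/(342 + ⅗) = (-8*(-5) + 7/2)/(1713/5) = (40 + 7/2)*(5/1713) = (87/2)*(5/1713) = 145/1142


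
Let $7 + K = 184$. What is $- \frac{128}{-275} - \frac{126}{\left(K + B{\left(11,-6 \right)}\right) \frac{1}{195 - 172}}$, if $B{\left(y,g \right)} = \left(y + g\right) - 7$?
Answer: $- \frac{4426}{275} \approx -16.095$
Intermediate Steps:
$K = 177$ ($K = -7 + 184 = 177$)
$B{\left(y,g \right)} = -7 + g + y$ ($B{\left(y,g \right)} = \left(g + y\right) - 7 = -7 + g + y$)
$- \frac{128}{-275} - \frac{126}{\left(K + B{\left(11,-6 \right)}\right) \frac{1}{195 - 172}} = - \frac{128}{-275} - \frac{126}{\left(177 - 2\right) \frac{1}{195 - 172}} = \left(-128\right) \left(- \frac{1}{275}\right) - \frac{126}{\left(177 - 2\right) \frac{1}{23}} = \frac{128}{275} - \frac{126}{175 \cdot \frac{1}{23}} = \frac{128}{275} - \frac{126}{\frac{175}{23}} = \frac{128}{275} - \frac{414}{25} = - \frac{4426}{275}$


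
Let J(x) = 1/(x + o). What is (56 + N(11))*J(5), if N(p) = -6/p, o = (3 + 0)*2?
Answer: 610/121 ≈ 5.0413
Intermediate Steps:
o = 6 (o = 3*2 = 6)
J(x) = 1/(6 + x) (J(x) = 1/(x + 6) = 1/(6 + x))
(56 + N(11))*J(5) = (56 - 6/11)/(6 + 5) = (56 - 6*1/11)/11 = (56 - 6/11)*(1/11) = (610/11)*(1/11) = 610/121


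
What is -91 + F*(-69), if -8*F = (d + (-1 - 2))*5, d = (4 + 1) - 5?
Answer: -1763/8 ≈ -220.38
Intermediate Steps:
d = 0 (d = 5 - 5 = 0)
F = 15/8 (F = -(0 + (-1 - 2))*5/8 = -(0 - 3)*5/8 = -(-3)*5/8 = -1/8*(-15) = 15/8 ≈ 1.8750)
-91 + F*(-69) = -91 + (15/8)*(-69) = -91 - 1035/8 = -1763/8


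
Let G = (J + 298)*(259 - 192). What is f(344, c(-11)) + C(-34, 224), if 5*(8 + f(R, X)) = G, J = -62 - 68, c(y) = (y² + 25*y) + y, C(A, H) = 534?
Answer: 13886/5 ≈ 2777.2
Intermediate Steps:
c(y) = y² + 26*y
J = -130
G = 11256 (G = (-130 + 298)*(259 - 192) = 168*67 = 11256)
f(R, X) = 11216/5 (f(R, X) = -8 + (⅕)*11256 = -8 + 11256/5 = 11216/5)
f(344, c(-11)) + C(-34, 224) = 11216/5 + 534 = 13886/5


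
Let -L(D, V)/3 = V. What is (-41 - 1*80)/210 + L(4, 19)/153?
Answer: -1129/1190 ≈ -0.94874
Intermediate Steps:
L(D, V) = -3*V
(-41 - 1*80)/210 + L(4, 19)/153 = (-41 - 1*80)/210 - 3*19/153 = (-41 - 80)*(1/210) - 57*1/153 = -121*1/210 - 19/51 = -121/210 - 19/51 = -1129/1190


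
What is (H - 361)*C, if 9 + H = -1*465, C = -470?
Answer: 392450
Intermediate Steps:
H = -474 (H = -9 - 1*465 = -9 - 465 = -474)
(H - 361)*C = (-474 - 361)*(-470) = -835*(-470) = 392450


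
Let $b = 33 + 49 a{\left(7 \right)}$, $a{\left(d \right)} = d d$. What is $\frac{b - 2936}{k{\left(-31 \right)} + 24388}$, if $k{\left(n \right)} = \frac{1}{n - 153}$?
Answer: $- \frac{92368}{4487391} \approx -0.020584$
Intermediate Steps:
$a{\left(d \right)} = d^{2}$
$b = 2434$ ($b = 33 + 49 \cdot 7^{2} = 33 + 49 \cdot 49 = 33 + 2401 = 2434$)
$k{\left(n \right)} = \frac{1}{-153 + n}$
$\frac{b - 2936}{k{\left(-31 \right)} + 24388} = \frac{2434 - 2936}{\frac{1}{-153 - 31} + 24388} = - \frac{502}{\frac{1}{-184} + 24388} = - \frac{502}{- \frac{1}{184} + 24388} = - \frac{502}{\frac{4487391}{184}} = \left(-502\right) \frac{184}{4487391} = - \frac{92368}{4487391}$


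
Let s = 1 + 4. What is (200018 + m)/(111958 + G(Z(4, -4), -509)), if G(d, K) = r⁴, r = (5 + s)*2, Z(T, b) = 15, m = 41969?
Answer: 241987/271958 ≈ 0.88980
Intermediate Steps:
s = 5
r = 20 (r = (5 + 5)*2 = 10*2 = 20)
G(d, K) = 160000 (G(d, K) = 20⁴ = 160000)
(200018 + m)/(111958 + G(Z(4, -4), -509)) = (200018 + 41969)/(111958 + 160000) = 241987/271958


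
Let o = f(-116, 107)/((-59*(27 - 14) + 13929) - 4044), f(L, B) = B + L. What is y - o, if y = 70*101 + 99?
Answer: 65366951/9118 ≈ 7169.0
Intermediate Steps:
y = 7169 (y = 7070 + 99 = 7169)
o = -9/9118 (o = (107 - 116)/((-59*(27 - 14) + 13929) - 4044) = -9/((-59*13 + 13929) - 4044) = -9/((-767 + 13929) - 4044) = -9/(13162 - 4044) = -9/9118 ≈ -0.00098706)
y - o = 7169 - 1*(-9/9118) = 7169 + 9/9118 = 65366951/9118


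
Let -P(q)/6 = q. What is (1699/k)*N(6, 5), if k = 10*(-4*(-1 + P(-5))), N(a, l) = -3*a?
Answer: 15291/580 ≈ 26.364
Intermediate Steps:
P(q) = -6*q
k = -1160 (k = 10*(-4*(-1 - 6*(-5))) = 10*(-4*(-1 + 30)) = 10*(-4*29) = 10*(-116) = -1160)
(1699/k)*N(6, 5) = (1699/(-1160))*(-3*6) = (1699*(-1/1160))*(-18) = -1699/1160*(-18) = 15291/580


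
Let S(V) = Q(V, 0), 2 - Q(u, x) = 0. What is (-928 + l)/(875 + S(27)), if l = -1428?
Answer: -2356/877 ≈ -2.6864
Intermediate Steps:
Q(u, x) = 2 (Q(u, x) = 2 - 1*0 = 2 + 0 = 2)
S(V) = 2
(-928 + l)/(875 + S(27)) = (-928 - 1428)/(875 + 2) = -2356/877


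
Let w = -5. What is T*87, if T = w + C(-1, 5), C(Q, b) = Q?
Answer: -522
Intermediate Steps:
T = -6 (T = -5 - 1 = -6)
T*87 = -6*87 = -522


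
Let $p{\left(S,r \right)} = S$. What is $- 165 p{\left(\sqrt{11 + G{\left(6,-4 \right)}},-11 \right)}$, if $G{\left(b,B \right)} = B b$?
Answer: $- 165 i \sqrt{13} \approx - 594.92 i$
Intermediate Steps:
$- 165 p{\left(\sqrt{11 + G{\left(6,-4 \right)}},-11 \right)} = - 165 \sqrt{11 - 24} = - 165 \sqrt{-13} = - 165 i \sqrt{13}$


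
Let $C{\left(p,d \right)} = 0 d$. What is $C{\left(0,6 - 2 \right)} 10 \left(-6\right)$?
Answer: $0$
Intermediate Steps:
$C{\left(p,d \right)} = 0$
$C{\left(0,6 - 2 \right)} 10 \left(-6\right) = 0 \cdot 10 \left(-6\right) = 0 \left(-6\right) = 0$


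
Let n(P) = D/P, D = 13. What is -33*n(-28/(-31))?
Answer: -13299/28 ≈ -474.96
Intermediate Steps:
n(P) = 13/P
-33*n(-28/(-31)) = -429/((-28/(-31))) = -429/((-28*(-1/31))) = -429/28/31 = -429*31/28 = -33*403/28 = -13299/28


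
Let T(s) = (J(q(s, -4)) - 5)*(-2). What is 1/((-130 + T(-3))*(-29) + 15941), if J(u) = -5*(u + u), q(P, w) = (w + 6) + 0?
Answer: 1/18261 ≈ 5.4762e-5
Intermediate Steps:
q(P, w) = 6 + w (q(P, w) = (6 + w) + 0 = 6 + w)
J(u) = -10*u
T(s) = 50 (T(s) = (-10*(6 - 4) - 5)*(-2) = (-10*2 - 5)*(-2) = (-20 - 5)*(-2) = -25*(-2) = 50)
1/((-130 + T(-3))*(-29) + 15941) = 1/((-130 + 50)*(-29) + 15941) = 1/(-80*(-29) + 15941) = 1/(2320 + 15941) = 1/18261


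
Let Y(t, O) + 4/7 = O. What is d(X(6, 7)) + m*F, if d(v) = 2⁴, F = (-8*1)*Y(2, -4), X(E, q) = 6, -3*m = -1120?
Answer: 41008/3 ≈ 13669.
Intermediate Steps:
m = 1120/3 (m = -⅓*(-1120) = 1120/3 ≈ 373.33)
Y(t, O) = -4/7 + O
F = 256/7 (F = (-8*1)*(-4/7 - 4) = -8*(-32/7) = 256/7 ≈ 36.571)
d(v) = 16
d(X(6, 7)) + m*F = 16 + (1120/3)*(256/7) = 16 + 40960/3 = 41008/3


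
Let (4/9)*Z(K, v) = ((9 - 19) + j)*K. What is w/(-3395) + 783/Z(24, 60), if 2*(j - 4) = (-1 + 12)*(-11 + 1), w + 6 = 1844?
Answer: -322691/414190 ≈ -0.77909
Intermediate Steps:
w = 1838 (w = -6 + 1844 = 1838)
j = -51 (j = 4 + ((-1 + 12)*(-11 + 1))/2 = 4 + (11*(-10))/2 = 4 + (½)*(-110) = 4 - 55 = -51)
Z(K, v) = -549*K/4 (Z(K, v) = 9*(((9 - 19) - 51)*K)/4 = 9*((-10 - 51)*K)/4 = 9*(-61*K)/4 = -549*K/4)
w/(-3395) + 783/Z(24, 60) = 1838/(-3395) + 783/((-549/4*24)) = 1838*(-1/3395) + 783/(-3294) = -1838/3395 + 783*(-1/3294) = -1838/3395 - 29/122 = -322691/414190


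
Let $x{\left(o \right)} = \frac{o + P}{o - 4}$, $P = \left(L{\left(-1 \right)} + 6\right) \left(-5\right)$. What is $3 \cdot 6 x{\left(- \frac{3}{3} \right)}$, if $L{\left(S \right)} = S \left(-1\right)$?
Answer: $\frac{648}{5} \approx 129.6$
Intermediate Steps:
$L{\left(S \right)} = - S$
$P = -35$ ($P = \left(\left(-1\right) \left(-1\right) + 6\right) \left(-5\right) = \left(1 + 6\right) \left(-5\right) = 7 \left(-5\right) = -35$)
$x{\left(o \right)} = \frac{-35 + o}{-4 + o}$ ($x{\left(o \right)} = \frac{o - 35}{o - 4} = \frac{-35 + o}{-4 + o}$)
$3 \cdot 6 x{\left(- \frac{3}{3} \right)} = 3 \cdot 6 \frac{-35 - \frac{3}{3}}{-4 - \frac{3}{3}} = 18 \frac{-35 - 1}{-4 - 1} = 18 \frac{1}{-5} \left(-36\right) = 18 \left(\left(- \frac{1}{5}\right) \left(-36\right)\right) = 18 \cdot \frac{36}{5} = \frac{648}{5}$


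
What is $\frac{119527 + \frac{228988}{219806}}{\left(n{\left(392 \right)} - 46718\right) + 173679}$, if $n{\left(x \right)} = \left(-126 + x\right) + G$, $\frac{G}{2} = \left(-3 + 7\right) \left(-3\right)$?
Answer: $\frac{4378830125}{4659997103} \approx 0.93966$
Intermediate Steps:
$G = -24$ ($G = 2 \left(-3 + 7\right) \left(-3\right) = 2 \cdot 4 \left(-3\right) = 2 \left(-12\right) = -24$)
$n{\left(x \right)} = -150 + x$ ($n{\left(x \right)} = \left(-126 + x\right) - 24 = -150 + x$)
$\frac{119527 + \frac{228988}{219806}}{\left(n{\left(392 \right)} - 46718\right) + 173679} = \frac{119527 + \frac{228988}{219806}}{\left(\left(-150 + 392\right) - 46718\right) + 173679} = \frac{119527 + 228988 \cdot \frac{1}{219806}}{\left(242 - 46718\right) + 173679} = \frac{119527 + \frac{114494}{109903}}{-46476 + 173679} = \frac{13136490375}{109903 \cdot 127203} = \frac{13136490375}{109903} \cdot \frac{1}{127203} = \frac{4378830125}{4659997103}$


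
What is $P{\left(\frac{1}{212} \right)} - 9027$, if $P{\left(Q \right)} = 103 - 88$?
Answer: $-9012$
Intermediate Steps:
$P{\left(Q \right)} = 15$
$P{\left(\frac{1}{212} \right)} - 9027 = 15 - 9027 = -9012$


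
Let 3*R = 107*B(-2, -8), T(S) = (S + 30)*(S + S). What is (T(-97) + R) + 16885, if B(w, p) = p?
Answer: 88793/3 ≈ 29598.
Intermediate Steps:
T(S) = 2*S*(30 + S) (T(S) = (30 + S)*(2*S) = 2*S*(30 + S))
R = -856/3 (R = (107*(-8))/3 = (⅓)*(-856) = -856/3 ≈ -285.33)
(T(-97) + R) + 16885 = (2*(-97)*(30 - 97) - 856/3) + 16885 = (2*(-97)*(-67) - 856/3) + 16885 = (12998 - 856/3) + 16885 = 38138/3 + 16885 = 88793/3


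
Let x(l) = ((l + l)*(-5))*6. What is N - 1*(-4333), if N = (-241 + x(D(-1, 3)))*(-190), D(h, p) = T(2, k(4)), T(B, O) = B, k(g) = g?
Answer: 72923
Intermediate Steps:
D(h, p) = 2
x(l) = -60*l (x(l) = ((2*l)*(-5))*6 = -10*l*6 = -60*l)
N = 68590 (N = (-241 - 60*2)*(-190) = (-241 - 120)*(-190) = -361*(-190) = 68590)
N - 1*(-4333) = 68590 - 1*(-4333) = 68590 + 4333 = 72923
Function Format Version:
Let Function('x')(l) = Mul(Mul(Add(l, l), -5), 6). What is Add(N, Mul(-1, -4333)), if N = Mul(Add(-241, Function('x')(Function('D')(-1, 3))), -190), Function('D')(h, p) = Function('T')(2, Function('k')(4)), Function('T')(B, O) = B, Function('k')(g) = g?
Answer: 72923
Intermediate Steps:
Function('D')(h, p) = 2
Function('x')(l) = Mul(-60, l) (Function('x')(l) = Mul(Mul(Mul(2, l), -5), 6) = Mul(Mul(-10, l), 6) = Mul(-60, l))
N = 68590 (N = Mul(Add(-241, Mul(-60, 2)), -190) = Mul(Add(-241, -120), -190) = Mul(-361, -190) = 68590)
Add(N, Mul(-1, -4333)) = Add(68590, Mul(-1, -4333)) = Add(68590, 4333) = 72923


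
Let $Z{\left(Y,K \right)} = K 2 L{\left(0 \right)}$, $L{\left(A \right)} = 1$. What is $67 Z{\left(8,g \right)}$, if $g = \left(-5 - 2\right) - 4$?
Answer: $-1474$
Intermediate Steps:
$g = -11$ ($g = -7 - 4 = -11$)
$Z{\left(Y,K \right)} = 2 K$ ($Z{\left(Y,K \right)} = K 2 \cdot 1 = 2 K 1 = 2 K$)
$67 Z{\left(8,g \right)} = 67 \cdot 2 \left(-11\right) = 67 \left(-22\right) = -1474$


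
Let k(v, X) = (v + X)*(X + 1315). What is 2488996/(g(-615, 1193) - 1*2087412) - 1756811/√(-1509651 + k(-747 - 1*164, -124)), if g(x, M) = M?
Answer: -2488996/2086219 + 1756811*I/1656 ≈ -1.1931 + 1060.9*I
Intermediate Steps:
k(v, X) = (1315 + X)*(X + v) (k(v, X) = (X + v)*(1315 + X) = (1315 + X)*(X + v))
2488996/(g(-615, 1193) - 1*2087412) - 1756811/√(-1509651 + k(-747 - 1*164, -124)) = 2488996/(1193 - 1*2087412) - 1756811/√(-1509651 + ((-124)² + 1315*(-124) + 1315*(-747 - 1*164) - 124*(-747 - 1*164))) = 2488996/(1193 - 2087412) - 1756811/√(-1509651 + (15376 - 163060 + 1315*(-747 - 164) - 124*(-747 - 164))) = 2488996/(-2086219) - 1756811/√(-1509651 + (15376 - 163060 + 1315*(-911) - 124*(-911))) = 2488996*(-1/2086219) - 1756811/√(-1509651 + (15376 - 163060 - 1197965 + 112964)) = -2488996/2086219 - 1756811/√(-1509651 - 1232685) = -2488996/2086219 - 1756811*(-I/1656) = -2488996/2086219 - (-1756811)*I/1656 = -2488996/2086219 + 1756811*I/1656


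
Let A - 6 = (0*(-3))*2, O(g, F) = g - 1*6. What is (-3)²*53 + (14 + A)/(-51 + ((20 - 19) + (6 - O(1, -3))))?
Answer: 18583/39 ≈ 476.49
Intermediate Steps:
O(g, F) = -6 + g (O(g, F) = g - 6 = -6 + g)
A = 6 (A = 6 + (0*(-3))*2 = 6 + 0*2 = 6 + 0 = 6)
(-3)²*53 + (14 + A)/(-51 + ((20 - 19) + (6 - O(1, -3)))) = (-3)²*53 + (14 + 6)/(-51 + ((20 - 19) + (6 - (-6 + 1)))) = 9*53 + 20/(-51 + (1 + (6 - 1*(-5)))) = 477 + 20/(-51 + (1 + (6 + 5))) = 477 + 20/(-51 + (1 + 11)) = 477 + 20/(-51 + 12) = 477 + 20/(-39) = 477 + 20*(-1/39) = 477 - 20/39 = 18583/39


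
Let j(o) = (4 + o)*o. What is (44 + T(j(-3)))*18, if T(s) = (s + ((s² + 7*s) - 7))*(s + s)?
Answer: 3168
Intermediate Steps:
j(o) = o*(4 + o)
T(s) = 2*s*(-7 + s² + 8*s) (T(s) = (s + (-7 + s² + 7*s))*(2*s) = (-7 + s² + 8*s)*(2*s) = 2*s*(-7 + s² + 8*s))
(44 + T(j(-3)))*18 = (44 + 2*(-3*(4 - 3))*(-7 + (-3*(4 - 3))² + 8*(-3*(4 - 3))))*18 = (44 + 2*(-3*1)*(-7 + (-3*1)² + 8*(-3*1)))*18 = (44 + 2*(-3)*(-7 + (-3)² + 8*(-3)))*18 = (44 + 2*(-3)*(-7 + 9 - 24))*18 = (44 + 2*(-3)*(-22))*18 = (44 + 132)*18 = 176*18 = 3168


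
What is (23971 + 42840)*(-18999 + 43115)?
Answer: 1611214076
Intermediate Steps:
(23971 + 42840)*(-18999 + 43115) = 66811*24116 = 1611214076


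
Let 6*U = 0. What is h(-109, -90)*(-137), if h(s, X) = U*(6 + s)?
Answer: 0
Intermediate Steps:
U = 0 (U = (⅙)*0 = 0)
h(s, X) = 0 (h(s, X) = 0*(6 + s) = 0)
h(-109, -90)*(-137) = 0*(-137) = 0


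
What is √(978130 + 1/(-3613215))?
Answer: 17*√44186168616495315/3613215 ≈ 989.00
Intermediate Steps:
√(978130 + 1/(-3613215)) = √(978130 - 1/3613215) = √(3534193987949/3613215) = 17*√44186168616495315/3613215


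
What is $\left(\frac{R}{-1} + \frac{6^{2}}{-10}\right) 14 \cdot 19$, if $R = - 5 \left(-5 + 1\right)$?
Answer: $- \frac{31388}{5} \approx -6277.6$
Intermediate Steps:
$R = 20$ ($R = \left(-5\right) \left(-4\right) = 20$)
$\left(\frac{R}{-1} + \frac{6^{2}}{-10}\right) 14 \cdot 19 = \left(\frac{20}{-1} + \frac{6^{2}}{-10}\right) 14 \cdot 19 = \left(20 \left(-1\right) + 36 \left(- \frac{1}{10}\right)\right) 14 \cdot 19 = \left(-20 - \frac{18}{5}\right) 14 \cdot 19 = \left(- \frac{118}{5}\right) 14 \cdot 19 = \left(- \frac{1652}{5}\right) 19 = - \frac{31388}{5}$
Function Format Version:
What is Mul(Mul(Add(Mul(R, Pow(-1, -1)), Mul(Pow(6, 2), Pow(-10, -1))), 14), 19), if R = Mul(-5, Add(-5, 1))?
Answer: Rational(-31388, 5) ≈ -6277.6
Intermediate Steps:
R = 20 (R = Mul(-5, -4) = 20)
Mul(Mul(Add(Mul(R, Pow(-1, -1)), Mul(Pow(6, 2), Pow(-10, -1))), 14), 19) = Mul(Mul(Add(Mul(20, Pow(-1, -1)), Mul(Pow(6, 2), Pow(-10, -1))), 14), 19) = Mul(Mul(Add(Mul(20, -1), Mul(36, Rational(-1, 10))), 14), 19) = Mul(Mul(Add(-20, Rational(-18, 5)), 14), 19) = Mul(Mul(Rational(-118, 5), 14), 19) = Mul(Rational(-1652, 5), 19) = Rational(-31388, 5)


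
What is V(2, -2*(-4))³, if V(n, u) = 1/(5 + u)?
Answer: 1/2197 ≈ 0.00045517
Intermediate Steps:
V(2, -2*(-4))³ = (1/(5 - 2*(-4)))³ = (1/(5 + 8))³ = (1/13)³ = 1/2197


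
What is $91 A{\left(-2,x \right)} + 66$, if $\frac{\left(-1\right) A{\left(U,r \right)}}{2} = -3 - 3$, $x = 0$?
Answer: $1158$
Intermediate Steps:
$A{\left(U,r \right)} = 12$ ($A{\left(U,r \right)} = - 2 \left(-3 - 3\right) = \left(-2\right) \left(-6\right) = 12$)
$91 A{\left(-2,x \right)} + 66 = 91 \cdot 12 + 66 = 1092 + 66 = 1158$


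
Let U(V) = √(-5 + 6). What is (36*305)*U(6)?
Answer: 10980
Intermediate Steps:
U(V) = 1 (U(V) = √1 = 1)
(36*305)*U(6) = (36*305)*1 = 10980*1 = 10980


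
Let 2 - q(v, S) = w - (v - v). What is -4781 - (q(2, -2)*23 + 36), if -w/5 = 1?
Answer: -4978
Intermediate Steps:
w = -5 (w = -5*1 = -5)
q(v, S) = 7 (q(v, S) = 2 - (-5 - (v - v)) = 2 - (-5 - 1*0) = 2 - (-5 + 0) = 2 - 1*(-5) = 2 + 5 = 7)
-4781 - (q(2, -2)*23 + 36) = -4781 - (7*23 + 36) = -4781 - (161 + 36) = -4781 - 1*197 = -4781 - 197 = -4978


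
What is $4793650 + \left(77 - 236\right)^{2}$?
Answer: $4818931$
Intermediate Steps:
$4793650 + \left(77 - 236\right)^{2} = 4793650 + \left(-159\right)^{2} = 4793650 + 25281 = 4818931$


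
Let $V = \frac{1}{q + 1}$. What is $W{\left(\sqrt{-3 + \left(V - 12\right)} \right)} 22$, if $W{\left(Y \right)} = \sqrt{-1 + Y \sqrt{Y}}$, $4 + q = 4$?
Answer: $22 \sqrt{-1 + \left(-14\right)^{\frac{3}{4}}} \approx 21.207 + 58.401 i$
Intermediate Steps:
$q = 0$ ($q = -4 + 4 = 0$)
$V = 1$ ($V = \frac{1}{0 + 1} = 1^{-1} = 1$)
$W{\left(Y \right)} = \sqrt{-1 + Y^{\frac{3}{2}}}$
$W{\left(\sqrt{-3 + \left(V - 12\right)} \right)} 22 = \sqrt{-1 + \left(\sqrt{-3 + \left(1 - 12\right)}\right)^{\frac{3}{2}}} \cdot 22 = \sqrt{-1 + \left(\sqrt{-3 - 11}\right)^{\frac{3}{2}}} \cdot 22 = \sqrt{-1 + \left(\sqrt{-14}\right)^{\frac{3}{2}}} \cdot 22 = \sqrt{-1 + \left(i \sqrt{14}\right)^{\frac{3}{2}}} \cdot 22 = \sqrt{-1 + 14^{\frac{3}{4}} i^{\frac{3}{2}}} \cdot 22 = 22 \sqrt{-1 + 14^{\frac{3}{4}} i^{\frac{3}{2}}}$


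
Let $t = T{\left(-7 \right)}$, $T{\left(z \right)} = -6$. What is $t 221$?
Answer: $-1326$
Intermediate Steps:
$t = -6$
$t 221 = \left(-6\right) 221 = -1326$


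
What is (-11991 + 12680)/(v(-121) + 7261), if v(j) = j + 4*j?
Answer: 53/512 ≈ 0.10352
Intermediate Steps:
v(j) = 5*j
(-11991 + 12680)/(v(-121) + 7261) = (-11991 + 12680)/(5*(-121) + 7261) = 689/(-605 + 7261) = 689/6656 = 689*(1/6656) = 53/512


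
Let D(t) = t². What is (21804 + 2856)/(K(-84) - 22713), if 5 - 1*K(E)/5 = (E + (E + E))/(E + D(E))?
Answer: -2046780/1883089 ≈ -1.0869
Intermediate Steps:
K(E) = 25 - 15*E/(E + E²) (K(E) = 25 - 5*(E + (E + E))/(E + E²) = 25 - 5*(E + 2*E)/(E + E²) = 25 - 5*3*E/(E + E²) = 25 - 15*E/(E + E²))
(21804 + 2856)/(K(-84) - 22713) = (21804 + 2856)/(5*(2 + 5*(-84))/(1 - 84) - 22713) = 24660/(5*(2 - 420)/(-83) - 22713) = 24660/(5*(-1/83)*(-418) - 22713) = 24660/(2090/83 - 22713) = 24660/(-1883089/83) = 24660*(-83/1883089) = -2046780/1883089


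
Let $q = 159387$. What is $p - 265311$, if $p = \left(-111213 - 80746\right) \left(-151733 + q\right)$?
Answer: $-1469519497$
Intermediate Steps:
$p = -1469254186$ ($p = \left(-111213 - 80746\right) \left(-151733 + 159387\right) = \left(-191959\right) 7654 = -1469254186$)
$p - 265311 = -1469254186 - 265311 = -1469519497$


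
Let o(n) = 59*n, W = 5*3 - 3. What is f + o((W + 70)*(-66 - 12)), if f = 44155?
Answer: -333209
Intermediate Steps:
W = 12 (W = 15 - 3 = 12)
f + o((W + 70)*(-66 - 12)) = 44155 + 59*((12 + 70)*(-66 - 12)) = 44155 + 59*(82*(-78)) = 44155 + 59*(-6396) = 44155 - 377364 = -333209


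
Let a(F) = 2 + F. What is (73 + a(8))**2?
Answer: 6889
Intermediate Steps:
(73 + a(8))**2 = (73 + (2 + 8))**2 = (73 + 10)**2 = 83**2 = 6889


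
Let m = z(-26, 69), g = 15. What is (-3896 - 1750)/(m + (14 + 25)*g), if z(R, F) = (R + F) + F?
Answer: -5646/697 ≈ -8.1004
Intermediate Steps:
z(R, F) = R + 2*F (z(R, F) = (F + R) + F = R + 2*F)
m = 112 (m = -26 + 2*69 = -26 + 138 = 112)
(-3896 - 1750)/(m + (14 + 25)*g) = (-3896 - 1750)/(112 + (14 + 25)*15) = -5646/(112 + 39*15) = -5646/(112 + 585) = -5646/697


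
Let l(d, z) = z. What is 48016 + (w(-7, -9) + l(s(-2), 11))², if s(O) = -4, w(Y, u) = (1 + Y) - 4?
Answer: 48017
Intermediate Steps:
w(Y, u) = -3 + Y
48016 + (w(-7, -9) + l(s(-2), 11))² = 48016 + ((-3 - 7) + 11)² = 48016 + (-10 + 11)² = 48016 + 1² = 48016 + 1 = 48017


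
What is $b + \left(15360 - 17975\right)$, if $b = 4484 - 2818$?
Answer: $-949$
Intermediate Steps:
$b = 1666$
$b + \left(15360 - 17975\right) = 1666 + \left(15360 - 17975\right) = 1666 - 2615 = -949$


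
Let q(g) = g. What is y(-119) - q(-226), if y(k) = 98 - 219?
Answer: 105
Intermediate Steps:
y(k) = -121
y(-119) - q(-226) = -121 - 1*(-226) = -121 + 226 = 105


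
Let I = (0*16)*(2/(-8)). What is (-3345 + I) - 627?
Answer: -3972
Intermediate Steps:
I = 0 (I = 0*(2*(-1/8)) = 0*(-1/4) = 0)
(-3345 + I) - 627 = (-3345 + 0) - 627 = -3345 - 627 = -3972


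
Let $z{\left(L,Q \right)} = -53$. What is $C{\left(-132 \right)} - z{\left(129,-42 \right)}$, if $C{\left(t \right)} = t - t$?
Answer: $53$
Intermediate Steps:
$C{\left(t \right)} = 0$
$C{\left(-132 \right)} - z{\left(129,-42 \right)} = 0 - -53 = 0 + 53 = 53$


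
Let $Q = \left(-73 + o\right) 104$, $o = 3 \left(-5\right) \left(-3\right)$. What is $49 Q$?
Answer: $-142688$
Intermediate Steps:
$o = 45$ ($o = \left(-15\right) \left(-3\right) = 45$)
$Q = -2912$ ($Q = \left(-73 + 45\right) 104 = \left(-28\right) 104 = -2912$)
$49 Q = 49 \left(-2912\right) = -142688$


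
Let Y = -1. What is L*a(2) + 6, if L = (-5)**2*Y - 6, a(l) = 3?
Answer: -87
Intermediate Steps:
L = -31 (L = (-5)**2*(-1) - 6 = 25*(-1) - 6 = -25 - 6 = -31)
L*a(2) + 6 = -31*3 + 6 = -93 + 6 = -87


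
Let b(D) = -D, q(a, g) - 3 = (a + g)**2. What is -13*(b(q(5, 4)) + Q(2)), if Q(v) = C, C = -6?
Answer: 1170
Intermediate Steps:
q(a, g) = 3 + (a + g)**2
Q(v) = -6
-13*(b(q(5, 4)) + Q(2)) = -13*(-(3 + (5 + 4)**2) - 6) = -13*(-(3 + 9**2) - 6) = -13*(-(3 + 81) - 6) = -13*(-1*84 - 6) = -13*(-84 - 6) = -13*(-90) = 1170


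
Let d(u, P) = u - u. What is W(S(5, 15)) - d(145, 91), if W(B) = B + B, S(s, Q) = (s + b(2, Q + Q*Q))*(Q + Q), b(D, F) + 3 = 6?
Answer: 480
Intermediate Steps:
d(u, P) = 0
b(D, F) = 3 (b(D, F) = -3 + 6 = 3)
S(s, Q) = 2*Q*(3 + s) (S(s, Q) = (s + 3)*(Q + Q) = (3 + s)*(2*Q) = 2*Q*(3 + s))
W(B) = 2*B
W(S(5, 15)) - d(145, 91) = 2*(2*15*(3 + 5)) - 1*0 = 2*(2*15*8) + 0 = 2*240 + 0 = 480 + 0 = 480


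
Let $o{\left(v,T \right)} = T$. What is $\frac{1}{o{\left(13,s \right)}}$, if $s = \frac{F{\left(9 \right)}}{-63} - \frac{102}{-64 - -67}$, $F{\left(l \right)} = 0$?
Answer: $- \frac{1}{34} \approx -0.029412$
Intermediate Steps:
$s = -34$ ($s = \frac{0}{-63} - \frac{102}{-64 - -67} = 0 \left(- \frac{1}{63}\right) - \frac{102}{-64 + 67} = 0 - \frac{102}{3} = 0 - 34 = -34$)
$\frac{1}{o{\left(13,s \right)}} = \frac{1}{-34} = - \frac{1}{34}$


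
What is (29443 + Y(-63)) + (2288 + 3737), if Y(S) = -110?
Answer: 35358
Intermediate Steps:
(29443 + Y(-63)) + (2288 + 3737) = (29443 - 110) + (2288 + 3737) = 29333 + 6025 = 35358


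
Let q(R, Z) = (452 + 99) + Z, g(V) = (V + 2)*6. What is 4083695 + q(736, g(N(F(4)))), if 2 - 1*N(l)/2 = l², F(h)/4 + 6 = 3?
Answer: 4082554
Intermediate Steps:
F(h) = -12 (F(h) = -24 + 4*3 = -24 + 12 = -12)
N(l) = 4 - 2*l²
g(V) = 12 + 6*V (g(V) = (2 + V)*6 = 12 + 6*V)
q(R, Z) = 551 + Z
4083695 + q(736, g(N(F(4)))) = 4083695 + (551 + (12 + 6*(4 - 2*(-12)²))) = 4083695 + (551 + (12 + 6*(4 - 2*144))) = 4083695 + (551 + (12 + 6*(4 - 288))) = 4083695 + (551 + (12 + 6*(-284))) = 4083695 + (551 + (12 - 1704)) = 4083695 + (551 - 1692) = 4083695 - 1141 = 4082554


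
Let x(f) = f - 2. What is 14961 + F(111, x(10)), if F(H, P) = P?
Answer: 14969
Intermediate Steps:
x(f) = -2 + f
14961 + F(111, x(10)) = 14961 + (-2 + 10) = 14961 + 8 = 14969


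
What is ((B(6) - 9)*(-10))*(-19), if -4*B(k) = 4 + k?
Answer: -2185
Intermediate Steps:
B(k) = -1 - k/4 (B(k) = -(4 + k)/4 = -1 - k/4)
((B(6) - 9)*(-10))*(-19) = (((-1 - ¼*6) - 9)*(-10))*(-19) = (((-1 - 3/2) - 9)*(-10))*(-19) = ((-5/2 - 9)*(-10))*(-19) = -23/2*(-10)*(-19) = 115*(-19) = -2185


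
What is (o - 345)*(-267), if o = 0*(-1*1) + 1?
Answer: 91848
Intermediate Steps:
o = 1 (o = 0*(-1) + 1 = 0 + 1 = 1)
(o - 345)*(-267) = (1 - 345)*(-267) = -344*(-267) = 91848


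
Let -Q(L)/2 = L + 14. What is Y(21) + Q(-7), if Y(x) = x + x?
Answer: 28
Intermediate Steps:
Y(x) = 2*x
Q(L) = -28 - 2*L (Q(L) = -2*(L + 14) = -2*(14 + L) = -28 - 2*L)
Y(21) + Q(-7) = 2*21 + (-28 - 2*(-7)) = 42 + (-28 + 14) = 42 - 14 = 28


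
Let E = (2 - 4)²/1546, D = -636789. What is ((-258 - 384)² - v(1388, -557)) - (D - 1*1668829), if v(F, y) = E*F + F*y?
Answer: 2698461378/773 ≈ 3.4909e+6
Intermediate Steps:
E = 2/773 (E = (-2)²*(1/1546) = 4*(1/1546) = 2/773 ≈ 0.0025873)
v(F, y) = 2*F/773 + F*y
((-258 - 384)² - v(1388, -557)) - (D - 1*1668829) = ((-258 - 384)² - 1388*(2 + 773*(-557))/773) - (-636789 - 1*1668829) = ((-642)² - 1388*(2 - 430561)/773) - (-636789 - 1668829) = (412164 - 1388*(-430559)/773) - 1*(-2305618) = (412164 - 1*(-597615892/773)) + 2305618 = (412164 + 597615892/773) + 2305618 = 916218664/773 + 2305618 = 2698461378/773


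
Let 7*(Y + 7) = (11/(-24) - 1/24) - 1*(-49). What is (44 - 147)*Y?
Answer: 103/14 ≈ 7.3571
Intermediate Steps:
Y = -1/14 (Y = -7 + ((11/(-24) - 1/24) - 1*(-49))/7 = -7 + ((11*(-1/24) - 1*1/24) + 49)/7 = -7 + ((-11/24 - 1/24) + 49)/7 = -7 + (-½ + 49)/7 = -7 + (⅐)*(97/2) = -7 + 97/14 = -1/14 ≈ -0.071429)
(44 - 147)*Y = (44 - 147)*(-1/14) = -103*(-1/14) = 103/14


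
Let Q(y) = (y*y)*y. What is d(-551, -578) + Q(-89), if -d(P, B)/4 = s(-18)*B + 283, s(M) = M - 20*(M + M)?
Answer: 916923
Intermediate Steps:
s(M) = -39*M (s(M) = M - 40*M = -39*M)
Q(y) = y³ (Q(y) = y²*y = y³)
d(P, B) = -1132 - 2808*B (d(P, B) = -4*((-39*(-18))*B + 283) = -4*(702*B + 283) = -4*(283 + 702*B) = -1132 - 2808*B)
d(-551, -578) + Q(-89) = (-1132 - 2808*(-578)) + (-89)³ = (-1132 + 1623024) - 704969 = 1621892 - 704969 = 916923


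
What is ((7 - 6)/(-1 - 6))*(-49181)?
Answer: 49181/7 ≈ 7025.9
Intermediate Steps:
((7 - 6)/(-1 - 6))*(-49181) = (1/(-7))*(-49181) = (1*(-1/7))*(-49181) = -1/7*(-49181) = 49181/7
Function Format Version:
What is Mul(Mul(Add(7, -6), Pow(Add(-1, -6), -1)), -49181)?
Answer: Rational(49181, 7) ≈ 7025.9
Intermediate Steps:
Mul(Mul(Add(7, -6), Pow(Add(-1, -6), -1)), -49181) = Mul(Mul(1, Pow(-7, -1)), -49181) = Mul(Mul(1, Rational(-1, 7)), -49181) = Mul(Rational(-1, 7), -49181) = Rational(49181, 7)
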